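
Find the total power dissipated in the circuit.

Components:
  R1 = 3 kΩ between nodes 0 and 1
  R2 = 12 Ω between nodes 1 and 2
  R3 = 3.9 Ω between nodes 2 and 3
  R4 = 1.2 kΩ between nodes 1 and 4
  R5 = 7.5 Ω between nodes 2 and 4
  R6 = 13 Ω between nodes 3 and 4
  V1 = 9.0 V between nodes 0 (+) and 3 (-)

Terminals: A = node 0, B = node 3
Nodal analysis, taking node 3 as the 0 V reference.
Source V1 fixes V_0 = 9 V.
KCL at each unknown node (sum of currents leaving = 0; resistances in Ω):
  Node 1: (V_1 - 9)/3000 + (V_1 - V_2)/12 + (V_1 - V_4)/1200 = 0
  Node 2: (V_2 - V_1)/12 + (V_2 - 0)/3.9 + (V_2 - V_4)/7.5 = 0
  Node 4: (V_4 - V_1)/1200 + (V_4 - V_2)/7.5 + (V_4 - 0)/13 = 0
Collecting terms (coefficients in siemens):
  0.0845·V_1 - 0.08333·V_2 - 0.0008333·V_4 = 0.003
  0.4731·V_2 - 0.08333·V_1 - 0.1333·V_4 = 0
  0.2111·V_4 - 0.0008333·V_1 - 0.1333·V_2 = 0
Solving these 3 simultaneous equations (Gaussian elimination) gives:
  V_1 = 0.04517 V, V_2 = 0.009742 V, V_4 = 0.006332 V
Power in each resistor, P = (ΔV)²/R:
  P_R1 = (9 - 0.04517)²/3000 = 0.02673 W
  P_R2 = (0.04517 - 0.009742)²/12 = 0.0001046 W
  P_R3 = (0.009742 - 0)²/3.9 = 0.00002433 W
  P_R4 = (0.04517 - 0.006332)²/1200 = 0.000001257 W
  P_R5 = (0.009742 - 0.006332)²/7.5 = 0.000001551 W
  P_R6 = (0 - 0.006332)²/13 = 0.000003084 W
P_total = P_R1 + P_R2 + P_R3 + P_R4 + P_R5 + P_R6 = 0.02686 W

Final answer: 0.02686 W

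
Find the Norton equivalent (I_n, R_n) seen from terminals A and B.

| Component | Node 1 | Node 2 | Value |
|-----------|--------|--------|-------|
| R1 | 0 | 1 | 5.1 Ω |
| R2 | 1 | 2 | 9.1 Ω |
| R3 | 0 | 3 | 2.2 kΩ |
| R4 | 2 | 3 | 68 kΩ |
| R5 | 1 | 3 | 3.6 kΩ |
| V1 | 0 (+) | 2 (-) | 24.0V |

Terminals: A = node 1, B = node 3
Find the Thévenin equivalent first; then I_n = V_th/R_th and R_n = R_th.
Step 1 — V_th is the open-circuit voltage V_A - V_B (nothing connected across the terminals).
Nodal analysis, taking node 2 as the 0 V reference.
Source V1 fixes V_0 = 24 V.
KCL at each unknown node (sum of currents leaving = 0; resistances in Ω):
  Node 1: (V_1 - 24)/5.1 + (V_1 - 0)/9.1 + (V_1 - V_3)/3600 = 0
  Node 3: (V_3 - 24)/2200 + (V_3 - 0)/68000 + (V_3 - V_1)/3600 = 0
Collecting terms (coefficients in siemens):
  0.3062·V_1 - 0.0002778·V_3 = 4.706
  0.000747·V_3 - 0.0002778·V_1 = 0.01091
Determinant D = (0.3062)(0.000747) - (-0.0002778)(-0.0002778) = 0.0002287
V_1 = [(4.706)(0.000747) - (-0.0002778)(0.01091)]/D = 15.38 V
V_3 = [(0.3062)(0.01091) - (4.706)(-0.0002778)]/D = 20.32 V
V_th = V_1 - V_3 = 15.38 - 20.32 = -4.939 V
Step 2 — R_th: zero the source — replace V1 by a short circuit (node 2 merges into node 0) — and find the resistance seen between A (node 1) and B (node 3).
Reduce the network between node 1 (A) and node 3 (B) by series/parallel combination:
  Rp1 = R1 ‖ R2 (parallel, both between nodes 0 and 1) = 1/(1/5.1 + 1/9.1) = 3.268 Ω
  Rp2 = R3 ‖ R4 (parallel, both between nodes 0 and 3) = 1/(1/2200 + 1/68000) = 2131 Ω
  Rs1 = Rp1 + Rp2 (series, joined only at node 0) = 3.268 + 2131 = 2134 Ω
  Rp3 = R5 ‖ Rs1 (parallel, both between nodes 1 and 3) = 1/(1/3600 + 1/2134) = 1340 Ω
R_th = 1.34 kΩ
I_n = V_th/R_th = -4.939/1340 = -0.003686 A, and R_n = R_th = 1.34 kΩ

Final answer: I_n = -0.003686 A, R_n = 1.34 kΩ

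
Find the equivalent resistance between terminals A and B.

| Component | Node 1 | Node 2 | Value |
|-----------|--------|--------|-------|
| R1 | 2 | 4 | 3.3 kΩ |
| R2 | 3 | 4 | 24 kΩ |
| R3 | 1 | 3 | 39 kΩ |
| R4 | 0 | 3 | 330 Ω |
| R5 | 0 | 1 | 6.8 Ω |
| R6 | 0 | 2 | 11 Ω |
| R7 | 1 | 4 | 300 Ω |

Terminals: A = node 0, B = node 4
The network is not a plain series/parallel combination. Inject a 1 A test current into terminal A (node 0) and return it from terminal B (node 4); then R_eq = V_A / (1 A).
Nodal analysis, taking node 4 as the 0 V reference.
Current source I_test pushes 1 A into node 0 and draws it out of node 4.
KCL at each unknown node (sum of currents leaving = 0; resistances in Ω):
  Node 0: (V_0 - V_3)/330 + (V_0 - V_1)/6.8 + (V_0 - V_2)/11 - 1 = 0
  Node 1: (V_1 - V_0)/6.8 + (V_1 - V_3)/39000 + (V_1 - 0)/300 = 0
  Node 2: (V_2 - V_0)/11 + (V_2 - 0)/3300 = 0
  Node 3: (V_3 - V_0)/330 + (V_3 - V_1)/39000 + (V_3 - 0)/24000 = 0
Collecting terms (coefficients in siemens):
  0.241·V_0 - 0.1471·V_1 - 0.09091·V_2 - 0.00303·V_3 = 1
  0.1504·V_1 - 0.1471·V_0 - 0.00002564·V_3 = 0
  0.09121·V_2 - 0.09091·V_0 = 0
  0.003098·V_3 - 0.00303·V_0 - 0.00002564·V_1 = 0
Solving these 4 simultaneous equations (Gaussian elimination) gives:
  V_0 = 277.6 V, V_1 = 271.4 V, V_2 = 276.7 V, V_3 = 273.8 V
R_eq = V_0 / 1 A = 277.6 Ω

Final answer: 277.6 Ω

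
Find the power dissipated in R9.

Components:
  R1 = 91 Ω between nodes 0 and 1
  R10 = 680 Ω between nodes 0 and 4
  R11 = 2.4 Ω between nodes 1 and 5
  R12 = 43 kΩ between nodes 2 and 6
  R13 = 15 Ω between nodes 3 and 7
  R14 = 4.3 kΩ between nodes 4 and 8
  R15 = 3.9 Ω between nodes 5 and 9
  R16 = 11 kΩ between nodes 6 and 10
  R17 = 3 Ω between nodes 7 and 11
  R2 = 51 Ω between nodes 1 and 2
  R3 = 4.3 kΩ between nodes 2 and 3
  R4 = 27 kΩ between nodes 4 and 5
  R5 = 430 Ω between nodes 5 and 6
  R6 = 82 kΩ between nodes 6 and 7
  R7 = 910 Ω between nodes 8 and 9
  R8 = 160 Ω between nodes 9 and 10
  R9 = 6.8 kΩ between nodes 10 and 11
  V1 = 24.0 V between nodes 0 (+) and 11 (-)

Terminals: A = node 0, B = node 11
Nodal analysis, taking node 11 as the 0 V reference.
Source V1 fixes V_0 = 24 V.
KCL at each unknown node (sum of currents leaving = 0; resistances in Ω):
  Node 1: (V_1 - 24)/91 + (V_1 - V_2)/51 + (V_1 - V_5)/2.4 = 0
  Node 2: (V_2 - V_1)/51 + (V_2 - V_3)/4300 + (V_2 - V_6)/43000 = 0
  Node 3: (V_3 - V_2)/4300 + (V_3 - V_7)/15 = 0
  Node 4: (V_4 - V_5)/27000 + (V_4 - 24)/680 + (V_4 - V_8)/4300 = 0
  Node 5: (V_5 - V_4)/27000 + (V_5 - V_6)/430 + (V_5 - V_1)/2.4 + (V_5 - V_9)/3.9 = 0
  Node 6: (V_6 - V_5)/430 + (V_6 - V_7)/82000 + (V_6 - V_2)/43000 + (V_6 - V_10)/11000 = 0
  Node 7: (V_7 - V_6)/82000 + (V_7 - V_3)/15 + (V_7 - 0)/3 = 0
  Node 8: (V_8 - V_9)/910 + (V_8 - V_4)/4300 = 0
  Node 9: (V_9 - V_8)/910 + (V_9 - V_10)/160 + (V_9 - V_5)/3.9 = 0
  Node 10: (V_10 - V_9)/160 + (V_10 - 0)/6800 + (V_10 - V_6)/11000 = 0
Collecting terms (coefficients in siemens):
  0.4473·V_1 - 0.01961·V_2 - 0.4167·V_5 = 0.2637
  0.01986·V_2 - 0.01961·V_1 - 0.0002326·V_3 - 0.00002326·V_6 = 0
  0.0669·V_3 - 0.0002326·V_2 - 0.06667·V_7 = 0
  0.00174·V_4 - 0.00003704·V_5 - 0.0002326·V_8 = 0.03529
  0.6754·V_5 - 0.4167·V_1 - 0.00003704·V_4 - 0.002326·V_6 - 0.2564·V_9 = 0
  0.002452·V_6 - 0.00002326·V_2 - 0.002326·V_5 - 0.0000122·V_7 - 0.00009091·V_10 = 0
  0.4·V_7 - 0.06667·V_3 - 0.0000122·V_6 = 0
  0.001331·V_8 - 0.0002326·V_4 - 0.001099·V_9 = 0
  0.2638·V_9 - 0.2564·V_5 - 0.001099·V_8 - 0.00625·V_10 = 0
  0.006488·V_10 - 0.00009091·V_6 - 0.00625·V_9 = 0
Solving these 10 simultaneous equations (Gaussian elimination) gives:
  V_1 = 23.2 V, V_2 = 22.93 V, V_3 = 0.09643 V, V_4 = 23.89 V
  V_5 = 23.19 V, V_6 = 23.06 V, V_7 = 0.01677 V, V_8 = 23.31 V
  V_9 = 23.18 V, V_10 = 22.65 V
I_R9 = (V_10 - V_11)/R9 = (22.65 - 0)/6800 = 0.003332 A
P_R9 = I_R9² × R9 = (0.003332)² × 6800 = 0.07548 W

Final answer: 0.07548 W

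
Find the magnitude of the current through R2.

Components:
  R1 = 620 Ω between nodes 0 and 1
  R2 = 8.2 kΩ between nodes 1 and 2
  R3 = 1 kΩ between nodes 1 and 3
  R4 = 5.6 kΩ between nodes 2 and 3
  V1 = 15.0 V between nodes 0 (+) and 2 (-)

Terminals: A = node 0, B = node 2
Nodal analysis, taking node 2 as the 0 V reference.
Source V1 fixes V_0 = 15 V.
KCL at each unknown node (sum of currents leaving = 0; resistances in Ω):
  Node 1: (V_1 - 15)/620 + (V_1 - 0)/8200 + (V_1 - V_3)/1000 = 0
  Node 3: (V_3 - V_1)/1000 + (V_3 - 0)/5600 = 0
Collecting terms (coefficients in siemens):
  0.002735·V_1 - 0.001·V_3 = 0.02419
  0.001179·V_3 - 0.001·V_1 = 0
Determinant D = (0.002735)(0.001179) - (-0.001)(-0.001) = 0.000002223
V_1 = [(0.02419)(0.001179) - (-0.001)(0)]/D = 12.83 V
V_3 = [(0.002735)(0) - (0.02419)(-0.001)]/D = 10.88 V
I_R2 = (V_1 - V_2)/R2 = (12.83 - 0)/8200 = 0.001564 A
|I_R2| = 0.001564 A

Final answer: |I_R2| = 0.001564 A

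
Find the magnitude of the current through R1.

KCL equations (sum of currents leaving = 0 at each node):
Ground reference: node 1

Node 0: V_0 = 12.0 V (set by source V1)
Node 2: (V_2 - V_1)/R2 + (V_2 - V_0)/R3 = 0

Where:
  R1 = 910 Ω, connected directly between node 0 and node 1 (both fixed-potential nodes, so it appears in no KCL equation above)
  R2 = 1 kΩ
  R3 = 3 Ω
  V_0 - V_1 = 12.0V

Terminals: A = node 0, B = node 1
Nodal analysis, taking node 1 as the 0 V reference.
Source V1 fixes V_0 = 12 V.
KCL at each unknown node (sum of currents leaving = 0; resistances in Ω):
  Node 2: (V_2 - 0)/1000 + (V_2 - 12)/3 = 0
Collecting terms: 0.3343 × V_2 = 4  =>  V_2 = 11.96 V
I_R1 = (V_0 - V_1)/R1 = (12 - 0)/910 = 0.01319 A
|I_R1| = 0.01319 A

Final answer: |I_R1| = 0.01319 A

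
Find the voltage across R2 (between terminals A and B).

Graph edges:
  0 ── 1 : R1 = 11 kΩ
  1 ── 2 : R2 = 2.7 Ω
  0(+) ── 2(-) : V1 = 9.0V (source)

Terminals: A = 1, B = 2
R1 and R2 are in series across V1 (node 0 → node 1 → node 2), and the output A–B is taken across R2, so this is a voltage divider.
Series current: I = V1/(R1 + R2) = 9/(11000 + 2.7) = 9/11000 = 0.000818 A
V_R2 = I × R2 = V1 × R2/(R1 + R2) = 9 × 2.7/11000 = 0.002209 V

Final answer: 0.002209 V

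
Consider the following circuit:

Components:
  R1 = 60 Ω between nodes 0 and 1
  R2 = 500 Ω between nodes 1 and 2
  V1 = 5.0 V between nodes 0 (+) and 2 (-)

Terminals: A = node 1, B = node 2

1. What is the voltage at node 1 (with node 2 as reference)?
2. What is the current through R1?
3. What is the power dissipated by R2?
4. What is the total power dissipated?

Nodal analysis, taking node 2 as the 0 V reference.
Source V1 fixes V_0 = 5 V.
KCL at each unknown node (sum of currents leaving = 0; resistances in Ω):
  Node 1: (V_1 - 5)/60 + (V_1 - 0)/500 = 0
Collecting terms: 0.01867 × V_1 = 0.08333  =>  V_1 = 4.464 V
Part 1:
  Read off the nodal solution: V_1 = 4.464 V
Part 2:
  I_R1 = (V_0 - V_1)/R1 = (5 - 4.464)/60 = 0.008929 A
  Magnitude: I_R1 = 0.008929 A
Part 3:
  I_R2 = (V_1 - V_2)/R2 = (4.464 - 0)/500 = 0.008929 A
  P_R2 = I_R2² × R2 = (0.008929)² × 500 = 0.03986 W
Part 4:
  Power in each resistor, P = (ΔV)²/R:
    P_R1 = (5 - 4.464)²/60 = 0.004783 W
    P_R2 = (4.464 - 0)²/500 = 0.03986 W
  P_total = P_R1 + P_R2 = 0.04464 W

Final answers:
1. V_1 = 4.464 V
2. I_R1 = 0.008929 A
3. P_R2 = 0.03986 W
4. P_total = 0.04464 W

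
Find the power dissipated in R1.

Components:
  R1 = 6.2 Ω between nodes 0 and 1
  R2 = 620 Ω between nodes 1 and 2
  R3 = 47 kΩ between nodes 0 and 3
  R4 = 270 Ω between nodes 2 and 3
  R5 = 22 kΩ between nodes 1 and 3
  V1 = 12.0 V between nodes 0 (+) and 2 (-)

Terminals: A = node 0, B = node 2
Nodal analysis, taking node 2 as the 0 V reference.
Source V1 fixes V_0 = 12 V.
KCL at each unknown node (sum of currents leaving = 0; resistances in Ω):
  Node 1: (V_1 - 12)/6.2 + (V_1 - 0)/620 + (V_1 - V_3)/22000 = 0
  Node 3: (V_3 - 12)/47000 + (V_3 - 0)/270 + (V_3 - V_1)/22000 = 0
Collecting terms (coefficients in siemens):
  0.1629·V_1 - 0.00004545·V_3 = 1.935
  0.00377·V_3 - 0.00004545·V_1 = 0.0002553
Determinant D = (0.1629)(0.00377) - (-0.00004545)(-0.00004545) = 0.0006144
V_1 = [(1.935)(0.00377) - (-0.00004545)(0.0002553)]/D = 11.88 V
V_3 = [(0.1629)(0.0002553) - (1.935)(-0.00004545)]/D = 0.2109 V
I_R1 = (V_0 - V_1)/R1 = (12 - 11.88)/6.2 = 0.01969 A
P_R1 = I_R1² × R1 = (0.01969)² × 6.2 = 0.002403 W

Final answer: 0.002403 W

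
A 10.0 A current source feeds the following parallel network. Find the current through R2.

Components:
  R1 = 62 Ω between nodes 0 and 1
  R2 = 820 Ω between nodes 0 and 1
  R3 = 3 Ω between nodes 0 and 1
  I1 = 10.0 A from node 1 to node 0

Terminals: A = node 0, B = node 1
All resistors sit directly between nodes 0 and 1, so they are in parallel and share one voltage V; the full source current 10 A splits among them.
1/R_par = 1/62 + 1/820 + 1/3 = 0.3507 S  =>  R_par = 2.852 Ω
V = I × R_par = 10 × 2.852 = 28.52 V
I_R2 = V/R2 = 28.52/820 = 0.03478 A

Final answer: 0.03478 A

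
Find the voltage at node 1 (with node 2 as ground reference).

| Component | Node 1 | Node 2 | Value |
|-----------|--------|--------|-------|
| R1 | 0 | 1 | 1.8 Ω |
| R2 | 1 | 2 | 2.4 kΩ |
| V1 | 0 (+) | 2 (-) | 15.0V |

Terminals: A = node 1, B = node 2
Nodal analysis, taking node 2 as the 0 V reference.
Source V1 fixes V_0 = 15 V.
KCL at each unknown node (sum of currents leaving = 0; resistances in Ω):
  Node 1: (V_1 - 15)/1.8 + (V_1 - 0)/2400 = 0
Collecting terms: 0.556 × V_1 = 8.333  =>  V_1 = 14.99 V
The requested potential is V_1 = 14.99 V.

Final answer: V_1 = 14.99 V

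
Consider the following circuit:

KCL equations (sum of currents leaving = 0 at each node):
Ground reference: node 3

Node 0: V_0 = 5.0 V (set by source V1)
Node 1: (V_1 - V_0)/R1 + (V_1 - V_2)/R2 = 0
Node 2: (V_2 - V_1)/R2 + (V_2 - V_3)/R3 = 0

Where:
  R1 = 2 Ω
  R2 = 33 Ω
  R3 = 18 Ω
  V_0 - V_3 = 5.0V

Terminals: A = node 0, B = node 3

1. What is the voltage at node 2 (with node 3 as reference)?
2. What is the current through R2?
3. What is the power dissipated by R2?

Nodal analysis, taking node 3 as the 0 V reference.
Source V1 fixes V_0 = 5 V.
KCL at each unknown node (sum of currents leaving = 0; resistances in Ω):
  Node 1: (V_1 - 5)/2 + (V_1 - V_2)/33 = 0
  Node 2: (V_2 - V_1)/33 + (V_2 - 0)/18 = 0
Collecting terms (coefficients in siemens):
  0.5303·V_1 - 0.0303·V_2 = 2.5
  0.08586·V_2 - 0.0303·V_1 = 0
Determinant D = (0.5303)(0.08586) - (-0.0303)(-0.0303) = 0.04461
V_1 = [(2.5)(0.08586) - (-0.0303)(0)]/D = 4.811 V
V_2 = [(0.5303)(0) - (2.5)(-0.0303)]/D = 1.698 V
Part 1:
  Read off the nodal solution: V_2 = 1.698 V
Part 2:
  I_R2 = (V_1 - V_2)/R2 = (4.811 - 1.698)/33 = 0.09434 A
  Magnitude: I_R2 = 0.09434 A
Part 3:
  I_R2 = (V_1 - V_2)/R2 = (4.811 - 1.698)/33 = 0.09434 A
  P_R2 = I_R2² × R2 = (0.09434)² × 33 = 0.2937 W

Final answers:
1. V_2 = 1.698 V
2. I_R2 = 0.09434 A
3. P_R2 = 0.2937 W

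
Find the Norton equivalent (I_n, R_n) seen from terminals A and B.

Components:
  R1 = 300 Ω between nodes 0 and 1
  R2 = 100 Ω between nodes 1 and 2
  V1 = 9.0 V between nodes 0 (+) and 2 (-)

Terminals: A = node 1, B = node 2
Find the Thévenin equivalent first; then I_n = V_th/R_th and R_n = R_th.
Step 1 — V_th is the open-circuit voltage V_A - V_B (nothing connected across the terminals).
Nodal analysis, taking node 2 as the 0 V reference.
Source V1 fixes V_0 = 9 V.
KCL at each unknown node (sum of currents leaving = 0; resistances in Ω):
  Node 1: (V_1 - 9)/300 + (V_1 - 0)/100 = 0
Collecting terms: 0.01333 × V_1 = 0.03  =>  V_1 = 2.25 V
V_th = V_1 - V_2 = 2.25 - 0 = 2.25 V
Step 2 — R_th: zero the source — replace V1 by a short circuit (node 2 merges into node 0) — and find the resistance seen between A (node 1) and B (node 0).
Reduce the network between node 1 (A) and node 0 (B) by series/parallel combination:
  Rp1 = R1 ‖ R2 (parallel, both between nodes 0 and 1) = 1/(1/300 + 1/100) = 75 Ω
R_th = 75 Ω
I_n = V_th/R_th = 2.25/75 = 0.03 A, and R_n = R_th = 75 Ω

Final answer: I_n = 0.03 A, R_n = 75 Ω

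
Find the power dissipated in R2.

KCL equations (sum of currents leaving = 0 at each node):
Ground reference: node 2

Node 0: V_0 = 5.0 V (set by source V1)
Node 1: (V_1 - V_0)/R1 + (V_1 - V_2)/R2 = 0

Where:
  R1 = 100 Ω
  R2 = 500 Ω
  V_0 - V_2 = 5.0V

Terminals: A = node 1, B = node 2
Nodal analysis, taking node 2 as the 0 V reference.
Source V1 fixes V_0 = 5 V.
KCL at each unknown node (sum of currents leaving = 0; resistances in Ω):
  Node 1: (V_1 - 5)/100 + (V_1 - 0)/500 = 0
Collecting terms: 0.012 × V_1 = 0.05  =>  V_1 = 4.167 V
I_R2 = (V_1 - V_2)/R2 = (4.167 - 0)/500 = 0.008333 A
P_R2 = I_R2² × R2 = (0.008333)² × 500 = 0.03472 W

Final answer: 0.03472 W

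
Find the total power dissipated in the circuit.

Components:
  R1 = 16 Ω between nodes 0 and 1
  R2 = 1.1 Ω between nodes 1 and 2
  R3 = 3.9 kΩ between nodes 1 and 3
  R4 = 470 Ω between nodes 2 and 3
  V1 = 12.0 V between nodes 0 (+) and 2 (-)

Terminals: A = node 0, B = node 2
Nodal analysis, taking node 2 as the 0 V reference.
Source V1 fixes V_0 = 12 V.
KCL at each unknown node (sum of currents leaving = 0; resistances in Ω):
  Node 1: (V_1 - 12)/16 + (V_1 - 0)/1.1 + (V_1 - V_3)/3900 = 0
  Node 3: (V_3 - V_1)/3900 + (V_3 - 0)/470 = 0
Collecting terms (coefficients in siemens):
  0.9718·V_1 - 0.0002564·V_3 = 0.75
  0.002384·V_3 - 0.0002564·V_1 = 0
Determinant D = (0.9718)(0.002384) - (-0.0002564)(-0.0002564) = 0.002317
V_1 = [(0.75)(0.002384) - (-0.0002564)(0)]/D = 0.7717 V
V_3 = [(0.9718)(0) - (0.75)(-0.0002564)]/D = 0.083 V
Power in each resistor, P = (ΔV)²/R:
  P_R1 = (12 - 0.7717)²/16 = 7.88 W
  P_R2 = (0.7717 - 0)²/1.1 = 0.5415 W
  P_R3 = (0.7717 - 0.083)²/3900 = 0.0001216 W
  P_R4 = (0 - 0.083)²/470 = 0.00001466 W
P_total = P_R1 + P_R2 + P_R3 + P_R4 = 8.421 W

Final answer: 8.421 W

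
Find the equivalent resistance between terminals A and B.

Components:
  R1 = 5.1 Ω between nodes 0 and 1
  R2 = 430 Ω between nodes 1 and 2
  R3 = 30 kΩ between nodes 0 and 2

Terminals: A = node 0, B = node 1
Reduce the network between node 0 (A) and node 1 (B) by series/parallel combination:
  Rs1 = R3 + R2 (series, joined only at node 2) = 30000 + 430 = 30430 Ω
  Rp1 = R1 ‖ Rs1 (parallel, both between nodes 0 and 1) = 1/(1/5.1 + 1/30430) = 5.099 Ω
R_eq = 5.099 Ω

Final answer: 5.099 Ω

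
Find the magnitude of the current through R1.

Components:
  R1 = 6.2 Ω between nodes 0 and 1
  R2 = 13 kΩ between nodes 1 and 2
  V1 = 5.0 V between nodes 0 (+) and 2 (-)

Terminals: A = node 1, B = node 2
Nodal analysis, taking node 2 as the 0 V reference.
Source V1 fixes V_0 = 5 V.
KCL at each unknown node (sum of currents leaving = 0; resistances in Ω):
  Node 1: (V_1 - 5)/6.2 + (V_1 - 0)/13000 = 0
Collecting terms: 0.1614 × V_1 = 0.8065  =>  V_1 = 4.998 V
I_R1 = (V_0 - V_1)/R1 = (5 - 4.998)/6.2 = 0.0003844 A
|I_R1| = 0.0003844 A

Final answer: |I_R1| = 0.0003844 A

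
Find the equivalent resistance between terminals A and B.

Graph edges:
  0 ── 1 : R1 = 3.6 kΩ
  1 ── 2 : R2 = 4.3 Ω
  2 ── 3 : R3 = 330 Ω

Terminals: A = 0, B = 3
Reduce the network between node 0 (A) and node 3 (B) by series/parallel combination:
  Rs1 = R1 + R2 (series, joined only at node 1) = 3600 + 4.3 = 3604 Ω
  Rs2 = R3 + Rs1 (series, joined only at node 2) = 330 + 3604 = 3934 Ω
R_eq = 3.934 kΩ

Final answer: 3.934 kΩ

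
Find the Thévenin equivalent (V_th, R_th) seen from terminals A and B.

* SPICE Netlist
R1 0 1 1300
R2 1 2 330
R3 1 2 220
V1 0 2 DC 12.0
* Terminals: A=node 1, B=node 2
Step 1 — V_th is the open-circuit voltage V_A - V_B (nothing connected across the terminals).
Nodal analysis, taking node 2 as the 0 V reference.
Source V1 fixes V_0 = 12 V.
KCL at each unknown node (sum of currents leaving = 0; resistances in Ω):
  Node 1: (V_1 - 12)/1300 + (V_1 - 0)/330 + (V_1 - 0)/220 = 0
Collecting terms: 0.008345 × V_1 = 0.009231  =>  V_1 = 1.106 V
V_th = V_1 - V_2 = 1.106 - 0 = 1.106 V
Step 2 — R_th: zero the source — replace V1 by a short circuit (node 2 merges into node 0) — and find the resistance seen between A (node 1) and B (node 0).
Reduce the network between node 1 (A) and node 0 (B) by series/parallel combination:
  Rp1 = R1 ‖ R2 ‖ R3 (parallel, all between nodes 0 and 1) = 1/(1/1300 + 1/330 + 1/220) = 119.8 Ω
R_th = 119.8 Ω

Final answer: V_th = 1.106 V, R_th = 119.8 Ω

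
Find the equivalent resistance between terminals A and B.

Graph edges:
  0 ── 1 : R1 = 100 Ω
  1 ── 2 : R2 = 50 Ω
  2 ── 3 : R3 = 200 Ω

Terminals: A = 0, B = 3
Reduce the network between node 0 (A) and node 3 (B) by series/parallel combination:
  Rs1 = R1 + R2 (series, joined only at node 1) = 100 + 50 = 150 Ω
  Rs2 = R3 + Rs1 (series, joined only at node 2) = 200 + 150 = 350 Ω
R_eq = 350 Ω

Final answer: 350 Ω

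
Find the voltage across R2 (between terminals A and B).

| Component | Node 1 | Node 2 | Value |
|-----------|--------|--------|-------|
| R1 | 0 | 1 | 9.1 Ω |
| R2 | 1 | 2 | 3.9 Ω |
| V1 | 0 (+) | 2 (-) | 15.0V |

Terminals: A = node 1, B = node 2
R1 and R2 are in series across V1 (node 0 → node 1 → node 2), and the output A–B is taken across R2, so this is a voltage divider.
Series current: I = V1/(R1 + R2) = 15/(9.1 + 3.9) = 15/13 = 1.154 A
V_R2 = I × R2 = V1 × R2/(R1 + R2) = 15 × 3.9/13 = 4.5 V

Final answer: 4.5 V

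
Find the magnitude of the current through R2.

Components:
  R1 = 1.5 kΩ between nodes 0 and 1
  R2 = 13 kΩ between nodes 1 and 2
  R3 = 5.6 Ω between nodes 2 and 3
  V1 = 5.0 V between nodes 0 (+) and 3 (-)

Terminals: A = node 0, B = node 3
Nodal analysis, taking node 3 as the 0 V reference.
Source V1 fixes V_0 = 5 V.
KCL at each unknown node (sum of currents leaving = 0; resistances in Ω):
  Node 1: (V_1 - 5)/1500 + (V_1 - V_2)/13000 = 0
  Node 2: (V_2 - V_1)/13000 + (V_2 - 0)/5.6 = 0
Collecting terms (coefficients in siemens):
  0.0007436·V_1 - 0.00007692·V_2 = 0.003333
  0.1786·V_2 - 0.00007692·V_1 = 0
Determinant D = (0.0007436)(0.1786) - (-0.00007692)(-0.00007692) = 0.0001328
V_1 = [(0.003333)(0.1786) - (-0.00007692)(0)]/D = 4.483 V
V_2 = [(0.0007436)(0) - (0.003333)(-0.00007692)]/D = 0.00193 V
I_R2 = (V_1 - V_2)/R2 = (4.483 - 0.00193)/13000 = 0.0003447 A
|I_R2| = 0.0003447 A

Final answer: |I_R2| = 0.0003447 A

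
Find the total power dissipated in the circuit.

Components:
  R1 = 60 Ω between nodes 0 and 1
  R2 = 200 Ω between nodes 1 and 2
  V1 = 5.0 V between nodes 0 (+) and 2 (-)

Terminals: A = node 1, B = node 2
Nodal analysis, taking node 2 as the 0 V reference.
Source V1 fixes V_0 = 5 V.
KCL at each unknown node (sum of currents leaving = 0; resistances in Ω):
  Node 1: (V_1 - 5)/60 + (V_1 - 0)/200 = 0
Collecting terms: 0.02167 × V_1 = 0.08333  =>  V_1 = 3.846 V
Power in each resistor, P = (ΔV)²/R:
  P_R1 = (5 - 3.846)²/60 = 0.02219 W
  P_R2 = (3.846 - 0)²/200 = 0.07396 W
P_total = P_R1 + P_R2 = 0.09615 W

Final answer: 0.09615 W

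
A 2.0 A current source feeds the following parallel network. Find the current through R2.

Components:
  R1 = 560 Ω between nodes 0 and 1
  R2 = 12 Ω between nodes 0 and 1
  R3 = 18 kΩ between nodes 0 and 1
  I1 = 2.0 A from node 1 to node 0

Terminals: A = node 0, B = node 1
All resistors sit directly between nodes 0 and 1, so they are in parallel and share one voltage V; the full source current 2 A splits among them.
1/R_par = 1/560 + 1/12 + 1/18000 = 0.08517 S  =>  R_par = 11.74 Ω
V = I × R_par = 2 × 11.74 = 23.48 V
I_R2 = V/R2 = 23.48/12 = 1.957 A

Final answer: 1.957 A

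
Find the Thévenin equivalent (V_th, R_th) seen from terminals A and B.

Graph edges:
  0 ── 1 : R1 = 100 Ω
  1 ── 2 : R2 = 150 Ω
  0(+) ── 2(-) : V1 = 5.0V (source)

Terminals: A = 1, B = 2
Step 1 — V_th is the open-circuit voltage V_A - V_B (nothing connected across the terminals).
Nodal analysis, taking node 2 as the 0 V reference.
Source V1 fixes V_0 = 5 V.
KCL at each unknown node (sum of currents leaving = 0; resistances in Ω):
  Node 1: (V_1 - 5)/100 + (V_1 - 0)/150 = 0
Collecting terms: 0.01667 × V_1 = 0.05  =>  V_1 = 3 V
V_th = V_1 - V_2 = 3 - 0 = 3 V
Step 2 — R_th: zero the source — replace V1 by a short circuit (node 2 merges into node 0) — and find the resistance seen between A (node 1) and B (node 0).
Reduce the network between node 1 (A) and node 0 (B) by series/parallel combination:
  Rp1 = R1 ‖ R2 (parallel, both between nodes 0 and 1) = 1/(1/100 + 1/150) = 60 Ω
R_th = 60 Ω

Final answer: V_th = 3 V, R_th = 60 Ω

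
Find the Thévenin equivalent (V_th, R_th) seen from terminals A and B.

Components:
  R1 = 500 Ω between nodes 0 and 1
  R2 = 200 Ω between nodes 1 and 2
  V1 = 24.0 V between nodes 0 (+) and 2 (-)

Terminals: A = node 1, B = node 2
Step 1 — V_th is the open-circuit voltage V_A - V_B (nothing connected across the terminals).
Nodal analysis, taking node 2 as the 0 V reference.
Source V1 fixes V_0 = 24 V.
KCL at each unknown node (sum of currents leaving = 0; resistances in Ω):
  Node 1: (V_1 - 24)/500 + (V_1 - 0)/200 = 0
Collecting terms: 0.007 × V_1 = 0.048  =>  V_1 = 6.857 V
V_th = V_1 - V_2 = 6.857 - 0 = 6.857 V
Step 2 — R_th: zero the source — replace V1 by a short circuit (node 2 merges into node 0) — and find the resistance seen between A (node 1) and B (node 0).
Reduce the network between node 1 (A) and node 0 (B) by series/parallel combination:
  Rp1 = R1 ‖ R2 (parallel, both between nodes 0 and 1) = 1/(1/500 + 1/200) = 142.9 Ω
R_th = 142.9 Ω

Final answer: V_th = 6.857 V, R_th = 142.9 Ω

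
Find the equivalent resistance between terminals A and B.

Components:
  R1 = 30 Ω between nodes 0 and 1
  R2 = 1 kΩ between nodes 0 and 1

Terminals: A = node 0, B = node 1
Reduce the network between node 0 (A) and node 1 (B) by series/parallel combination:
  Rp1 = R1 ‖ R2 (parallel, both between nodes 0 and 1) = 1/(1/30 + 1/1000) = 29.13 Ω
R_eq = 29.13 Ω

Final answer: 29.13 Ω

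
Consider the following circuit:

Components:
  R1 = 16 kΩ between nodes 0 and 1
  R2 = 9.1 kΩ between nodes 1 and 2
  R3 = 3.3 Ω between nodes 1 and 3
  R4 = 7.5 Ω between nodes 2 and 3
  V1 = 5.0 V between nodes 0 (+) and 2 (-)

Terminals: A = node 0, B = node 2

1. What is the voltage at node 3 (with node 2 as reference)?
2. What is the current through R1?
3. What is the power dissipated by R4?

Nodal analysis, taking node 2 as the 0 V reference.
Source V1 fixes V_0 = 5 V.
KCL at each unknown node (sum of currents leaving = 0; resistances in Ω):
  Node 1: (V_1 - 5)/16000 + (V_1 - 0)/9100 + (V_1 - V_3)/3.3 = 0
  Node 3: (V_3 - V_1)/3.3 + (V_3 - 0)/7.5 = 0
Collecting terms (coefficients in siemens):
  0.3032·V_1 - 0.303·V_3 = 0.0003125
  0.4364·V_3 - 0.303·V_1 = 0
Determinant D = (0.3032)(0.4364) - (-0.303)(-0.303) = 0.04048
V_1 = [(0.0003125)(0.4364) - (-0.303)(0)]/D = 0.003369 V
V_3 = [(0.3032)(0) - (0.0003125)(-0.303)]/D = 0.002339 V
Part 1:
  Read off the nodal solution: V_3 = 0.002339 V
Part 2:
  I_R1 = (V_0 - V_1)/R1 = (5 - 0.003369)/16000 = 0.0003123 A
  Magnitude: I_R1 = 0.0003123 A
Part 3:
  I_R4 = (V_2 - V_3)/R4 = (0 - 0.002339)/7.5 = -0.0003119 A
  P_R4 = I_R4² × R4 = (-0.0003119)² × 7.5 = 0.0000007297 W

Final answers:
1. V_3 = 0.002339 V
2. I_R1 = 0.0003123 A
3. P_R4 = 7.297e-07 W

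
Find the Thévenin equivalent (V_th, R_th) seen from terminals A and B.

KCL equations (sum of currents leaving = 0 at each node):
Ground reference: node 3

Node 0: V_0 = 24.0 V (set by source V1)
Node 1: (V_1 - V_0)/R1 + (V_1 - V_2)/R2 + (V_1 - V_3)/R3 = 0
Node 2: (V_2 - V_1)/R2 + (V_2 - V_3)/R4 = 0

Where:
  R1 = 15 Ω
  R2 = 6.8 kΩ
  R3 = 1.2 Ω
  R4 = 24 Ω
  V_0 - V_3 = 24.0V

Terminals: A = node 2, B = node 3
Step 1 — V_th is the open-circuit voltage V_A - V_B (nothing connected across the terminals).
Nodal analysis, taking node 3 as the 0 V reference.
Source V1 fixes V_0 = 24 V.
KCL at each unknown node (sum of currents leaving = 0; resistances in Ω):
  Node 1: (V_1 - 24)/15 + (V_1 - V_2)/6800 + (V_1 - 0)/1.2 = 0
  Node 2: (V_2 - V_1)/6800 + (V_2 - 0)/24 = 0
Collecting terms (coefficients in siemens):
  0.9001·V_1 - 0.0001471·V_2 = 1.6
  0.04181·V_2 - 0.0001471·V_1 = 0
Determinant D = (0.9001)(0.04181) - (-0.0001471)(-0.0001471) = 0.03764
V_1 = [(1.6)(0.04181) - (-0.0001471)(0)]/D = 1.777 V
V_2 = [(0.9001)(0) - (1.6)(-0.0001471)]/D = 0.006251 V
V_th = V_2 - V_3 = 0.006251 - 0 = 0.006251 V
Step 2 — R_th: zero the source — replace V1 by a short circuit (node 3 merges into node 0) — and find the resistance seen between A (node 2) and B (node 0).
Reduce the network between node 2 (A) and node 0 (B) by series/parallel combination:
  Rp1 = R1 ‖ R3 (parallel, both between nodes 0 and 1) = 1/(1/15 + 1/1.2) = 1.111 Ω
  Rs1 = R2 + Rp1 (series, joined only at node 1) = 6800 + 1.111 = 6801 Ω
  Rp2 = R4 ‖ Rs1 (parallel, both between nodes 0 and 2) = 1/(1/24 + 1/6801) = 23.92 Ω
R_th = 23.92 Ω

Final answer: V_th = 0.006251 V, R_th = 23.92 Ω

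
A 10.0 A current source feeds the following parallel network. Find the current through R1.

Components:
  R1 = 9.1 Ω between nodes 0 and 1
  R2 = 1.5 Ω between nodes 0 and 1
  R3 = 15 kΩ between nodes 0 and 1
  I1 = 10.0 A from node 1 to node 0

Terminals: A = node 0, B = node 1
All resistors sit directly between nodes 0 and 1, so they are in parallel and share one voltage V; the full source current 10 A splits among them.
1/R_par = 1/9.1 + 1/1.5 + 1/15000 = 0.7766 S  =>  R_par = 1.288 Ω
V = I × R_par = 10 × 1.288 = 12.88 V
I_R1 = V/R1 = 12.88/9.1 = 1.415 A

Final answer: 1.415 A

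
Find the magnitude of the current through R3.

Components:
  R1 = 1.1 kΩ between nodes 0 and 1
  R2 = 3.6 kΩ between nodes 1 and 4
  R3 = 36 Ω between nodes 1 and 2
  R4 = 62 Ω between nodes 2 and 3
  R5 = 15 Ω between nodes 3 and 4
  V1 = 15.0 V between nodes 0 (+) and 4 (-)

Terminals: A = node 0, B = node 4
Nodal analysis, taking node 4 as the 0 V reference.
Source V1 fixes V_0 = 15 V.
KCL at each unknown node (sum of currents leaving = 0; resistances in Ω):
  Node 1: (V_1 - 15)/1100 + (V_1 - 0)/3600 + (V_1 - V_2)/36 = 0
  Node 2: (V_2 - V_1)/36 + (V_2 - V_3)/62 = 0
  Node 3: (V_3 - V_2)/62 + (V_3 - 0)/15 = 0
Collecting terms (coefficients in siemens):
  0.02896·V_1 - 0.02778·V_2 = 0.01364
  0.04391·V_2 - 0.02778·V_1 - 0.01613·V_3 = 0
  0.0828·V_3 - 0.01613·V_2 = 0
Solving these 3 simultaneous equations (Gaussian elimination) gives:
  V_1 = 1.359 V, V_2 = 0.9258 V, V_3 = 0.1804 V
I_R3 = (V_1 - V_2)/R3 = (1.359 - 0.9258)/36 = 0.01202 A
|I_R3| = 0.01202 A

Final answer: |I_R3| = 0.01202 A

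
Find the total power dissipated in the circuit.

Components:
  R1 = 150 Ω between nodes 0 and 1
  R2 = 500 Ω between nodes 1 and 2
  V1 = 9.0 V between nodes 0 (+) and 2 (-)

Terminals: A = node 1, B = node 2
Nodal analysis, taking node 2 as the 0 V reference.
Source V1 fixes V_0 = 9 V.
KCL at each unknown node (sum of currents leaving = 0; resistances in Ω):
  Node 1: (V_1 - 9)/150 + (V_1 - 0)/500 = 0
Collecting terms: 0.008667 × V_1 = 0.06  =>  V_1 = 6.923 V
Power in each resistor, P = (ΔV)²/R:
  P_R1 = (9 - 6.923)²/150 = 0.02876 W
  P_R2 = (6.923 - 0)²/500 = 0.09586 W
P_total = P_R1 + P_R2 = 0.1246 W

Final answer: 0.1246 W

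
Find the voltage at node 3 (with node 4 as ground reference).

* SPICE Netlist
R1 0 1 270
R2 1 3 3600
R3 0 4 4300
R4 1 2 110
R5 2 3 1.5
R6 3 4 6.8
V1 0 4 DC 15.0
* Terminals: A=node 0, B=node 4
Nodal analysis, taking node 4 as the 0 V reference.
Source V1 fixes V_0 = 15 V.
KCL at each unknown node (sum of currents leaving = 0; resistances in Ω):
  Node 1: (V_1 - 15)/270 + (V_1 - V_3)/3600 + (V_1 - V_2)/110 = 0
  Node 2: (V_2 - V_1)/110 + (V_2 - V_3)/1.5 = 0
  Node 3: (V_3 - V_1)/3600 + (V_3 - V_2)/1.5 + (V_3 - 0)/6.8 = 0
Collecting terms (coefficients in siemens):
  0.01307·V_1 - 0.009091·V_2 - 0.0002778·V_3 = 0.05556
  0.6758·V_2 - 0.009091·V_1 - 0.6667·V_3 = 0
  0.814·V_3 - 0.0002778·V_1 - 0.6667·V_2 = 0
Solving these 3 simultaneous equations (Gaussian elimination) gives:
  V_1 = 4.479 V, V_2 = 0.3217 V, V_3 = 0.265 V
The requested potential is V_3 = 0.265 V.

Final answer: V_3 = 0.265 V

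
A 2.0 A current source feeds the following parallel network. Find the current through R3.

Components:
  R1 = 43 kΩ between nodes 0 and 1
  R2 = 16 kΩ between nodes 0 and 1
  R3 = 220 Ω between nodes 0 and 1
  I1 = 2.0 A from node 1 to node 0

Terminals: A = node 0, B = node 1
All resistors sit directly between nodes 0 and 1, so they are in parallel and share one voltage V; the full source current 2 A splits among them.
1/R_par = 1/43000 + 1/16000 + 1/220 = 0.004631 S  =>  R_par = 215.9 Ω
V = I × R_par = 2 × 215.9 = 431.9 V
I_R3 = V/R3 = 431.9/220 = 1.963 A

Final answer: 1.963 A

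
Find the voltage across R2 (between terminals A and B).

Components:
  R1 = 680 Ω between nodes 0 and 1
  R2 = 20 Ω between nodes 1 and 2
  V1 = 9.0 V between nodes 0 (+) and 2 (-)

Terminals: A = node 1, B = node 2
R1 and R2 are in series across V1 (node 0 → node 1 → node 2), and the output A–B is taken across R2, so this is a voltage divider.
Series current: I = V1/(R1 + R2) = 9/(680 + 20) = 9/700 = 0.01286 A
V_R2 = I × R2 = V1 × R2/(R1 + R2) = 9 × 20/700 = 0.2571 V

Final answer: 0.2571 V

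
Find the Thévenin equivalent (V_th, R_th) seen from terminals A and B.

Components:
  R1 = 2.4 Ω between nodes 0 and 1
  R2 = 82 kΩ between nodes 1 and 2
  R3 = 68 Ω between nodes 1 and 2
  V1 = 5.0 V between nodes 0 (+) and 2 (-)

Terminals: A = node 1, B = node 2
Step 1 — V_th is the open-circuit voltage V_A - V_B (nothing connected across the terminals).
Nodal analysis, taking node 2 as the 0 V reference.
Source V1 fixes V_0 = 5 V.
KCL at each unknown node (sum of currents leaving = 0; resistances in Ω):
  Node 1: (V_1 - 5)/2.4 + (V_1 - 0)/82000 + (V_1 - 0)/68 = 0
Collecting terms: 0.4314 × V_1 = 2.083  =>  V_1 = 4.829 V
V_th = V_1 - V_2 = 4.829 - 0 = 4.829 V
Step 2 — R_th: zero the source — replace V1 by a short circuit (node 2 merges into node 0) — and find the resistance seen between A (node 1) and B (node 0).
Reduce the network between node 1 (A) and node 0 (B) by series/parallel combination:
  Rp1 = R1 ‖ R2 ‖ R3 (parallel, all between nodes 0 and 1) = 1/(1/2.4 + 1/82000 + 1/68) = 2.318 Ω
R_th = 2.318 Ω

Final answer: V_th = 4.829 V, R_th = 2.318 Ω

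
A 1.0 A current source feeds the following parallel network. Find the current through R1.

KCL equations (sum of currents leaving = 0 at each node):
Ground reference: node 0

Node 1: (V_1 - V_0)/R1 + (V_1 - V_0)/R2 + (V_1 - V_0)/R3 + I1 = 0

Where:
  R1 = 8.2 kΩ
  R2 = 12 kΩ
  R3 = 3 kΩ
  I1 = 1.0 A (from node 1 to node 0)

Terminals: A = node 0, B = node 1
All resistors sit directly between nodes 0 and 1, so they are in parallel and share one voltage V; the full source current 1 A splits among them.
1/R_par = 1/8200 + 1/12000 + 1/3000 = 0.0005386 S  =>  R_par = 1857 Ω
V = I × R_par = 1 × 1857 = 1857 V
I_R1 = V/R1 = 1857/8200 = 0.2264 A

Final answer: 0.2264 A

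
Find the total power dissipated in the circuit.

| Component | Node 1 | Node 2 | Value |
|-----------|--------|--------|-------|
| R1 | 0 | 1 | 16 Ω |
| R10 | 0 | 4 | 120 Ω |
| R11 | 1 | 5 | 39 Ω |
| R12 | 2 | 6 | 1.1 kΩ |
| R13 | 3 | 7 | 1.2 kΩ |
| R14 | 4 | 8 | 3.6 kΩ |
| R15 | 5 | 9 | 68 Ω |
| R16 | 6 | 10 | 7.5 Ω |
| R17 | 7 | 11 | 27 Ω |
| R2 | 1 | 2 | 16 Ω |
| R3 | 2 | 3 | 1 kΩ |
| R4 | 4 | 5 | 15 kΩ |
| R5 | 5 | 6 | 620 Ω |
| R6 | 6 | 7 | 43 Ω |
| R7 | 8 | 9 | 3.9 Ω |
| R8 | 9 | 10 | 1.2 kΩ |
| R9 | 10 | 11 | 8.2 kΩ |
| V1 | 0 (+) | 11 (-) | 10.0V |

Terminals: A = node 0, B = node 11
Nodal analysis, taking node 11 as the 0 V reference.
Source V1 fixes V_0 = 10 V.
KCL at each unknown node (sum of currents leaving = 0; resistances in Ω):
  Node 1: (V_1 - 10)/16 + (V_1 - V_2)/16 + (V_1 - V_5)/39 = 0
  Node 2: (V_2 - V_1)/16 + (V_2 - V_3)/1000 + (V_2 - V_6)/1100 = 0
  Node 3: (V_3 - V_2)/1000 + (V_3 - V_7)/1200 = 0
  Node 4: (V_4 - V_5)/15000 + (V_4 - 10)/120 + (V_4 - V_8)/3600 = 0
  Node 5: (V_5 - V_4)/15000 + (V_5 - V_6)/620 + (V_5 - V_1)/39 + (V_5 - V_9)/68 = 0
  Node 6: (V_6 - V_5)/620 + (V_6 - V_7)/43 + (V_6 - V_2)/1100 + (V_6 - V_10)/7.5 = 0
  Node 7: (V_7 - V_6)/43 + (V_7 - V_3)/1200 + (V_7 - 0)/27 = 0
  Node 8: (V_8 - V_9)/3.9 + (V_8 - V_4)/3600 = 0
  Node 9: (V_9 - V_8)/3.9 + (V_9 - V_10)/1200 + (V_9 - V_5)/68 = 0
  Node 10: (V_10 - V_9)/1200 + (V_10 - 0)/8200 + (V_10 - V_6)/7.5 = 0
Collecting terms (coefficients in siemens):
  0.1506·V_1 - 0.0625·V_2 - 0.02564·V_5 = 0.625
  0.06441·V_2 - 0.0625·V_1 - 0.001·V_3 - 0.0009091·V_6 = 0
  0.001833·V_3 - 0.001·V_2 - 0.0008333·V_7 = 0
  0.008678·V_4 - 0.00006667·V_5 - 0.0002778·V_8 = 0.08333
  0.04203·V_5 - 0.02564·V_1 - 0.00006667·V_4 - 0.001613·V_6 - 0.01471·V_9 = 0
  0.1591·V_6 - 0.0009091·V_2 - 0.001613·V_5 - 0.02326·V_7 - 0.1333·V_10 = 0
  0.06113·V_7 - 0.0008333·V_3 - 0.02326·V_6 = 0
  0.2567·V_8 - 0.0002778·V_4 - 0.2564·V_9 = 0
  0.2719·V_9 - 0.01471·V_5 - 0.2564·V_8 - 0.0008333·V_10 = 0
  0.1343·V_10 - 0.1333·V_6 - 0.0008333·V_9 = 0
Solving these 10 simultaneous equations (Gaussian elimination) gives:
  V_1 = 9.56 V, V_2 = 9.386 V, V_3 = 5.46 V, V_4 = 9.945 V
  V_5 = 8.91 V, V_6 = 1.774 V, V_7 = 0.7493 V, V_8 = 8.555 V
  V_9 = 8.554 V, V_10 = 1.814 V
Power in each resistor, P = (ΔV)²/R:
  P_R1 = (10 - 9.56)²/16 = 0.01211 W
  P_R2 = (9.56 - 9.386)²/16 = 0.001882 W
  P_R3 = (9.386 - 5.46)²/1000 = 0.01541 W
  P_R4 = (9.945 - 8.91)²/15000 = 0.00007153 W
  P_R5 = (8.91 - 1.774)²/620 = 0.08213 W
  P_R6 = (1.774 - 0.7493)²/43 = 0.02441 W
  P_R7 = (8.555 - 8.554)²/3.9 = 0.0000005814 W
  P_R8 = (8.554 - 1.814)²/1200 = 0.03785 W
  P_R9 = (1.814 - 0)²/8200 = 0.0004014 W
  P_R10 = (10 - 9.945)²/120 = 0.00002486 W
  P_R11 = (9.56 - 8.91)²/39 = 0.01084 W
  P_R12 = (9.386 - 1.774)²/1100 = 0.05268 W
  P_R13 = (5.46 - 0.7493)²/1200 = 0.01849 W
  P_R14 = (9.945 - 8.555)²/3600 = 0.0005367 W
  P_R15 = (8.91 - 8.554)²/68 = 0.00186 W
  P_R16 = (1.774 - 1.814)²/7.5 = 0.0002183 W
  P_R17 = (0.7493 - 0)²/27 = 0.02079 W
P_total = P_R1 + P_R2 + P_R3 + P_R4 + P_R5 + P_R6 + P_R7 + P_R8 + P_R9 + P_R10 + P_R11 + P_R12 + P_R13 + P_R14 + P_R15 + P_R16 + P_R17 = 0.2797 W

Final answer: 0.2797 W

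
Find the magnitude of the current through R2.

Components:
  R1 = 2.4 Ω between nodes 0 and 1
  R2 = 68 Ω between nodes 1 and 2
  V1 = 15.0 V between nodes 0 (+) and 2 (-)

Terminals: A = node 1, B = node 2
Nodal analysis, taking node 2 as the 0 V reference.
Source V1 fixes V_0 = 15 V.
KCL at each unknown node (sum of currents leaving = 0; resistances in Ω):
  Node 1: (V_1 - 15)/2.4 + (V_1 - 0)/68 = 0
Collecting terms: 0.4314 × V_1 = 6.25  =>  V_1 = 14.49 V
I_R2 = (V_1 - V_2)/R2 = (14.49 - 0)/68 = 0.2131 A
|I_R2| = 0.2131 A

Final answer: |I_R2| = 0.2131 A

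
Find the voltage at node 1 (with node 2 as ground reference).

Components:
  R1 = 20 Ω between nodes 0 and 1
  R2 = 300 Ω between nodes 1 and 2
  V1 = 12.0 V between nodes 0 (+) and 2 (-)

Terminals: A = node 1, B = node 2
Nodal analysis, taking node 2 as the 0 V reference.
Source V1 fixes V_0 = 12 V.
KCL at each unknown node (sum of currents leaving = 0; resistances in Ω):
  Node 1: (V_1 - 12)/20 + (V_1 - 0)/300 = 0
Collecting terms: 0.05333 × V_1 = 0.6  =>  V_1 = 11.25 V
The requested potential is V_1 = 11.25 V.

Final answer: V_1 = 11.25 V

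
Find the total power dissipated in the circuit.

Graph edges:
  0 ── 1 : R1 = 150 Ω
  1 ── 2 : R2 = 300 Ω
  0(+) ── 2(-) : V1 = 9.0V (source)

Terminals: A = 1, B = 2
Nodal analysis, taking node 2 as the 0 V reference.
Source V1 fixes V_0 = 9 V.
KCL at each unknown node (sum of currents leaving = 0; resistances in Ω):
  Node 1: (V_1 - 9)/150 + (V_1 - 0)/300 = 0
Collecting terms: 0.01 × V_1 = 0.06  =>  V_1 = 6 V
Power in each resistor, P = (ΔV)²/R:
  P_R1 = (9 - 6)²/150 = 0.06 W
  P_R2 = (6 - 0)²/300 = 0.12 W
P_total = P_R1 + P_R2 = 0.18 W

Final answer: 0.18 W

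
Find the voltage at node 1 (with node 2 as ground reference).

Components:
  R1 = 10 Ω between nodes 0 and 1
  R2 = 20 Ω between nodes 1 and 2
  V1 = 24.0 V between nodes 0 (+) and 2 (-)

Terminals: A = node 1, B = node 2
Nodal analysis, taking node 2 as the 0 V reference.
Source V1 fixes V_0 = 24 V.
KCL at each unknown node (sum of currents leaving = 0; resistances in Ω):
  Node 1: (V_1 - 24)/10 + (V_1 - 0)/20 = 0
Collecting terms: 0.15 × V_1 = 2.4  =>  V_1 = 16 V
The requested potential is V_1 = 16 V.

Final answer: V_1 = 16 V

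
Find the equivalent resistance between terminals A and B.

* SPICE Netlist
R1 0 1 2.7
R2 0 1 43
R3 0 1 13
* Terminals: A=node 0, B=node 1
Reduce the network between node 0 (A) and node 1 (B) by series/parallel combination:
  Rp1 = R1 ‖ R2 ‖ R3 (parallel, all between nodes 0 and 1) = 1/(1/2.7 + 1/43 + 1/13) = 2.125 Ω
R_eq = 2.125 Ω

Final answer: 2.125 Ω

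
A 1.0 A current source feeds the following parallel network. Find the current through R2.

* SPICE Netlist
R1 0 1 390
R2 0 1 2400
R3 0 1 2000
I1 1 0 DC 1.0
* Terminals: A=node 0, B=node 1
All resistors sit directly between nodes 0 and 1, so they are in parallel and share one voltage V; the full source current 1 A splits among them.
1/R_par = 1/390 + 1/2400 + 1/2000 = 0.003481 S  =>  R_par = 287.3 Ω
V = I × R_par = 1 × 287.3 = 287.3 V
I_R2 = V/R2 = 287.3/2400 = 0.1197 A

Final answer: 0.1197 A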